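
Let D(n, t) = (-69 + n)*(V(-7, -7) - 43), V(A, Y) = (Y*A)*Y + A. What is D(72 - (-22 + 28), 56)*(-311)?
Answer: -366669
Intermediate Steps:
V(A, Y) = A + A*Y² (V(A, Y) = (A*Y)*Y + A = A*Y² + A = A + A*Y²)
D(n, t) = 27117 - 393*n (D(n, t) = (-69 + n)*(-7*(1 + (-7)²) - 43) = (-69 + n)*(-7*(1 + 49) - 43) = (-69 + n)*(-7*50 - 43) = (-69 + n)*(-350 - 43) = (-69 + n)*(-393) = 27117 - 393*n)
D(72 - (-22 + 28), 56)*(-311) = (27117 - 393*(72 - (-22 + 28)))*(-311) = (27117 - 393*(72 - 1*6))*(-311) = (27117 - 393*(72 - 6))*(-311) = (27117 - 393*66)*(-311) = (27117 - 25938)*(-311) = 1179*(-311) = -366669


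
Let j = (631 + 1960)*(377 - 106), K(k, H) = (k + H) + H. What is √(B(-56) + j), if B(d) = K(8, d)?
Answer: √702057 ≈ 837.89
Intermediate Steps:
K(k, H) = k + 2*H (K(k, H) = (H + k) + H = k + 2*H)
B(d) = 8 + 2*d
j = 702161 (j = 2591*271 = 702161)
√(B(-56) + j) = √((8 + 2*(-56)) + 702161) = √((8 - 112) + 702161) = √(-104 + 702161) = √702057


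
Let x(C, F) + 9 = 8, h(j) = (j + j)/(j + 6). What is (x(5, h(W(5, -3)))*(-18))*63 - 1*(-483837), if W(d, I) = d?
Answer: 484971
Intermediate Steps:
h(j) = 2*j/(6 + j) (h(j) = (2*j)/(6 + j) = 2*j/(6 + j))
x(C, F) = -1 (x(C, F) = -9 + 8 = -1)
(x(5, h(W(5, -3)))*(-18))*63 - 1*(-483837) = -1*(-18)*63 - 1*(-483837) = 18*63 + 483837 = 1134 + 483837 = 484971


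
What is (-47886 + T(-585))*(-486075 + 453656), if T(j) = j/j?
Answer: 1552383815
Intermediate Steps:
T(j) = 1
(-47886 + T(-585))*(-486075 + 453656) = (-47886 + 1)*(-486075 + 453656) = -47885*(-32419) = 1552383815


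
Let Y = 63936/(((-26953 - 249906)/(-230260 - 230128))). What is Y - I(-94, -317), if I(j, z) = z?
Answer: 29523131471/276859 ≈ 1.0664e+5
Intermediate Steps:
Y = 29435367168/276859 (Y = 63936/((-276859/(-460388))) = 63936/((-276859*(-1/460388))) = 63936/(276859/460388) = 63936*(460388/276859) = 29435367168/276859 ≈ 1.0632e+5)
Y - I(-94, -317) = 29435367168/276859 - 1*(-317) = 29435367168/276859 + 317 = 29523131471/276859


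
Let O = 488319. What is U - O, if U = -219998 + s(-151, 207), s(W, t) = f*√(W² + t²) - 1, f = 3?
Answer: -708318 + 15*√2626 ≈ -7.0755e+5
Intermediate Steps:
s(W, t) = -1 + 3*√(W² + t²) (s(W, t) = 3*√(W² + t²) - 1 = -1 + 3*√(W² + t²))
U = -219999 + 15*√2626 (U = -219998 + (-1 + 3*√((-151)² + 207²)) = -219998 + (-1 + 3*√(22801 + 42849)) = -219998 + (-1 + 3*√65650) = -219998 + (-1 + 3*(5*√2626)) = -219998 + (-1 + 15*√2626) = -219999 + 15*√2626 ≈ -2.1923e+5)
U - O = (-219999 + 15*√2626) - 1*488319 = (-219999 + 15*√2626) - 488319 = -708318 + 15*√2626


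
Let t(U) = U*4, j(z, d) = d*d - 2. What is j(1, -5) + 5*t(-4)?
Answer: -57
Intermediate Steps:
j(z, d) = -2 + d**2 (j(z, d) = d**2 - 2 = -2 + d**2)
t(U) = 4*U
j(1, -5) + 5*t(-4) = (-2 + (-5)**2) + 5*(4*(-4)) = (-2 + 25) + 5*(-16) = 23 - 80 = -57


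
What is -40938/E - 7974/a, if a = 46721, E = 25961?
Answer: -2119677312/1212923881 ≈ -1.7476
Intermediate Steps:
-40938/E - 7974/a = -40938/25961 - 7974/46721 = -2119677312/1212923881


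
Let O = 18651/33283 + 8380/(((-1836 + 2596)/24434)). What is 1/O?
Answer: 33283/8967024662 ≈ 3.7117e-6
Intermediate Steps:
O = 8967024662/33283 (O = 18651*(1/33283) + 8380/((760*(1/24434))) = 18651/33283 + 8380/(20/643) = 18651/33283 + 8380*(643/20) = 18651/33283 + 269417 = 8967024662/33283 ≈ 2.6942e+5)
1/O = 1/(8967024662/33283) = 33283/8967024662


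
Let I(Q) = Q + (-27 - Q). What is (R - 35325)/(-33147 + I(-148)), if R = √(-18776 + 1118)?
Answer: 3925/3686 - I*√218/3686 ≈ 1.0648 - 0.0040056*I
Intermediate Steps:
I(Q) = -27
R = 9*I*√218 (R = √(-17658) = 9*I*√218 ≈ 132.88*I)
(R - 35325)/(-33147 + I(-148)) = (9*I*√218 - 35325)/(-33147 - 27) = (-35325 + 9*I*√218)/(-33174) = (-35325 + 9*I*√218)*(-1/33174) = 3925/3686 - I*√218/3686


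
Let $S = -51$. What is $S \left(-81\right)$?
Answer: $4131$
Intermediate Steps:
$S \left(-81\right) = \left(-51\right) \left(-81\right) = 4131$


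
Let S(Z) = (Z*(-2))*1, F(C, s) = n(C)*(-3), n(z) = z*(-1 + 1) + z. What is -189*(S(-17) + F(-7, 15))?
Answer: -10395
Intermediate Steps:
n(z) = z (n(z) = z*0 + z = 0 + z = z)
F(C, s) = -3*C (F(C, s) = C*(-3) = -3*C)
S(Z) = -2*Z (S(Z) = -2*Z*1 = -2*Z)
-189*(S(-17) + F(-7, 15)) = -189*(-2*(-17) - 3*(-7)) = -189*(34 + 21) = -189*55 = -10395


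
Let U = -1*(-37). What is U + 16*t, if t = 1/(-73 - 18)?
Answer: 3351/91 ≈ 36.824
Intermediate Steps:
U = 37
t = -1/91 (t = 1/(-91) = -1/91 ≈ -0.010989)
U + 16*t = 37 + 16*(-1/91) = 37 - 16/91 = 3351/91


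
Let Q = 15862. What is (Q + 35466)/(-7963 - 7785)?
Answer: -12832/3937 ≈ -3.2593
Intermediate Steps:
(Q + 35466)/(-7963 - 7785) = (15862 + 35466)/(-7963 - 7785) = 51328/(-15748) = 51328*(-1/15748) = -12832/3937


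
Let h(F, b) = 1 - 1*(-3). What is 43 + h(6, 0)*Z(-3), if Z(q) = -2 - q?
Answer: 47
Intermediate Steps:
h(F, b) = 4 (h(F, b) = 1 + 3 = 4)
43 + h(6, 0)*Z(-3) = 43 + 4*(-2 - 1*(-3)) = 43 + 4*(-2 + 3) = 43 + 4*1 = 43 + 4 = 47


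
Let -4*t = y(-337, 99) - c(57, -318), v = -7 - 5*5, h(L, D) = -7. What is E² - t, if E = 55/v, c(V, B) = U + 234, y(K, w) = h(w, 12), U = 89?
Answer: -81455/1024 ≈ -79.546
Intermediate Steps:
v = -32 (v = -7 - 25 = -32)
y(K, w) = -7
c(V, B) = 323 (c(V, B) = 89 + 234 = 323)
E = -55/32 (E = 55/(-32) = 55*(-1/32) = -55/32 ≈ -1.7188)
t = 165/2 (t = -(-7 - 1*323)/4 = -(-7 - 323)/4 = -¼*(-330) = 165/2 ≈ 82.500)
E² - t = (-55/32)² - 1*165/2 = 3025/1024 - 165/2 = -81455/1024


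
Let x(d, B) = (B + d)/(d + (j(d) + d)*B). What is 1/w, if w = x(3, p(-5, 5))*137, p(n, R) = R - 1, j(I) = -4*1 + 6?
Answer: 23/959 ≈ 0.023983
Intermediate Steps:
j(I) = 2 (j(I) = -4 + 6 = 2)
p(n, R) = -1 + R
x(d, B) = (B + d)/(d + B*(2 + d)) (x(d, B) = (B + d)/(d + (2 + d)*B) = (B + d)/(d + B*(2 + d)))
w = 959/23 (w = (((-1 + 5) + 3)/(3 + 2*(-1 + 5) + (-1 + 5)*3))*137 = ((4 + 3)/(3 + 2*4 + 4*3))*137 = (7/(3 + 8 + 12))*137 = (7/23)*137 = 959/23 ≈ 41.696)
1/w = 1/(959/23) = 23/959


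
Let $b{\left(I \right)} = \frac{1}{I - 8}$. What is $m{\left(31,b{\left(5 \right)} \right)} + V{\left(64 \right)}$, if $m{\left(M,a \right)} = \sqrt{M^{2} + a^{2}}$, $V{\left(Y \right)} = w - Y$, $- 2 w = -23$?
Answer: $- \frac{105}{2} + \frac{5 \sqrt{346}}{3} \approx -21.498$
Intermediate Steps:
$w = \frac{23}{2}$ ($w = \left(- \frac{1}{2}\right) \left(-23\right) = \frac{23}{2} \approx 11.5$)
$V{\left(Y \right)} = \frac{23}{2} - Y$
$b{\left(I \right)} = \frac{1}{-8 + I}$
$m{\left(31,b{\left(5 \right)} \right)} + V{\left(64 \right)} = \sqrt{31^{2} + \left(\frac{1}{-8 + 5}\right)^{2}} + \left(\frac{23}{2} - 64\right) = \sqrt{961 + \left(\frac{1}{-3}\right)^{2}} + \left(\frac{23}{2} - 64\right) = \sqrt{961 + \left(- \frac{1}{3}\right)^{2}} - \frac{105}{2} = \sqrt{961 + \frac{1}{9}} - \frac{105}{2} = \sqrt{\frac{8650}{9}} - \frac{105}{2} = \frac{5 \sqrt{346}}{3} - \frac{105}{2} = - \frac{105}{2} + \frac{5 \sqrt{346}}{3}$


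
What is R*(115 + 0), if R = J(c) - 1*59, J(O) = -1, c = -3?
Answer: -6900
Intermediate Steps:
R = -60 (R = -1 - 1*59 = -1 - 59 = -60)
R*(115 + 0) = -60*(115 + 0) = -60*115 = -6900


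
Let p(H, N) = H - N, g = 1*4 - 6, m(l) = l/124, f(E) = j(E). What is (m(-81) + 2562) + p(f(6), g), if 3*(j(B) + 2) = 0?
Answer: 317607/124 ≈ 2561.3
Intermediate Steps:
j(B) = -2 (j(B) = -2 + (1/3)*0 = -2 + 0 = -2)
f(E) = -2
m(l) = l/124 (m(l) = l*(1/124) = l/124)
g = -2 (g = 4 - 6 = -2)
(m(-81) + 2562) + p(f(6), g) = ((1/124)*(-81) + 2562) + (-2 - 1*(-2)) = (-81/124 + 2562) + (-2 + 2) = 317607/124 + 0 = 317607/124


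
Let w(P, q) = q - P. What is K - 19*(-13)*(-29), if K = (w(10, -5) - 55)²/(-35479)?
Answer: -254140977/35479 ≈ -7163.1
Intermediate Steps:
K = -4900/35479 (K = ((-5 - 1*10) - 55)²/(-35479) = ((-5 - 10) - 55)²*(-1/35479) = (-15 - 55)²*(-1/35479) = (-70)²*(-1/35479) = 4900*(-1/35479) = -4900/35479 ≈ -0.13811)
K - 19*(-13)*(-29) = -4900/35479 - 19*(-13)*(-29) = -4900/35479 + 247*(-29) = -4900/35479 - 7163 = -254140977/35479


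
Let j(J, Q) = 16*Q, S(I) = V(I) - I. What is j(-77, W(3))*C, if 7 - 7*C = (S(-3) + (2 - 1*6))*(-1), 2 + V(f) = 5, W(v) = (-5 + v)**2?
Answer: 576/7 ≈ 82.286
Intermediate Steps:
V(f) = 3 (V(f) = -2 + 5 = 3)
S(I) = 3 - I
C = 9/7 (C = 1 - ((3 - 1*(-3)) + (2 - 1*6))*(-1)/7 = 1 - ((3 + 3) + (2 - 6))*(-1)/7 = 1 - (6 - 4)*(-1)/7 = 1 - 2*(-1)/7 = 1 - 1/7*(-2) = 1 + 2/7 = 9/7 ≈ 1.2857)
j(-77, W(3))*C = (16*(-5 + 3)**2)*(9/7) = (16*(-2)**2)*(9/7) = (16*4)*(9/7) = 64*(9/7) = 576/7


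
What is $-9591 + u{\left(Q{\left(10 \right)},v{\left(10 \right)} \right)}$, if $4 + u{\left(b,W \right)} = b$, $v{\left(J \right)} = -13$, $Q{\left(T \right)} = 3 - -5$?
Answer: $-9587$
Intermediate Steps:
$Q{\left(T \right)} = 8$ ($Q{\left(T \right)} = 3 + 5 = 8$)
$u{\left(b,W \right)} = -4 + b$
$-9591 + u{\left(Q{\left(10 \right)},v{\left(10 \right)} \right)} = -9591 + \left(-4 + 8\right) = -9591 + 4 = -9587$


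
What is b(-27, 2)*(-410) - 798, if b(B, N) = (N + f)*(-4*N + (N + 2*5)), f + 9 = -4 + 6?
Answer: 7402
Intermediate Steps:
f = -7 (f = -9 + (-4 + 6) = -9 + 2 = -7)
b(B, N) = (-7 + N)*(10 - 3*N) (b(B, N) = (N - 7)*(-4*N + (N + 2*5)) = (-7 + N)*(-4*N + (N + 10)) = (-7 + N)*(-4*N + (10 + N)) = (-7 + N)*(10 - 3*N))
b(-27, 2)*(-410) - 798 = (-70 - 3*2² + 31*2)*(-410) - 798 = (-70 - 3*4 + 62)*(-410) - 798 = (-70 - 12 + 62)*(-410) - 798 = -20*(-410) - 798 = 8200 - 798 = 7402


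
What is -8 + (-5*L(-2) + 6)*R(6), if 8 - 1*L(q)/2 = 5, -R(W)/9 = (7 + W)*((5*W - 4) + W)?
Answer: 89848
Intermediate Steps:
R(W) = -9*(-4 + 6*W)*(7 + W) (R(W) = -9*(7 + W)*((5*W - 4) + W) = -9*(7 + W)*((-4 + 5*W) + W) = -9*(7 + W)*(-4 + 6*W) = -9*(-4 + 6*W)*(7 + W))
L(q) = 6 (L(q) = 16 - 2*5 = 16 - 10 = 6)
-8 + (-5*L(-2) + 6)*R(6) = -8 + (-5*6 + 6)*(252 - 342*6 - 54*6²) = -8 + (-30 + 6)*(252 - 2052 - 54*36) = -8 - 24*(252 - 2052 - 1944) = -8 - 24*(-3744) = -8 + 89856 = 89848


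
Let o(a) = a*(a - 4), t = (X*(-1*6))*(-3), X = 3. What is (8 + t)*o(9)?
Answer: 2790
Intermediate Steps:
t = 54 (t = (3*(-1*6))*(-3) = (3*(-6))*(-3) = -18*(-3) = 54)
o(a) = a*(-4 + a)
(8 + t)*o(9) = (8 + 54)*(9*(-4 + 9)) = 62*(9*5) = 62*45 = 2790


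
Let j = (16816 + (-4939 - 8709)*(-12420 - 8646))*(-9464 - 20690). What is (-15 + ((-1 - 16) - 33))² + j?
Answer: -8670046455711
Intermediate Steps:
j = -8670046459936 (j = (16816 - 13648*(-21066))*(-30154) = (16816 + 287508768)*(-30154) = 287525584*(-30154) = -8670046459936)
(-15 + ((-1 - 16) - 33))² + j = (-15 + ((-1 - 16) - 33))² - 8670046459936 = (-15 + (-17 - 33))² - 8670046459936 = (-15 - 50)² - 8670046459936 = (-65)² - 8670046459936 = 4225 - 8670046459936 = -8670046455711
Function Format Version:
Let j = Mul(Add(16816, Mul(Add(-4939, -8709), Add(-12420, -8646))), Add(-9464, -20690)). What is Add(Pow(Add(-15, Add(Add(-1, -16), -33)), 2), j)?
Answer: -8670046455711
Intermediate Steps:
j = -8670046459936 (j = Mul(Add(16816, Mul(-13648, -21066)), -30154) = Mul(Add(16816, 287508768), -30154) = Mul(287525584, -30154) = -8670046459936)
Add(Pow(Add(-15, Add(Add(-1, -16), -33)), 2), j) = Add(Pow(Add(-15, Add(Add(-1, -16), -33)), 2), -8670046459936) = Add(Pow(Add(-15, Add(-17, -33)), 2), -8670046459936) = Add(Pow(Add(-15, -50), 2), -8670046459936) = Add(Pow(-65, 2), -8670046459936) = Add(4225, -8670046459936) = -8670046455711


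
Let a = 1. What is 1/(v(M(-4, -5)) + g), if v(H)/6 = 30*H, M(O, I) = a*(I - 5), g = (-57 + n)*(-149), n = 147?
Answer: -1/15210 ≈ -6.5746e-5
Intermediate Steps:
g = -13410 (g = (-57 + 147)*(-149) = 90*(-149) = -13410)
M(O, I) = -5 + I (M(O, I) = 1*(I - 5) = 1*(-5 + I) = -5 + I)
v(H) = 180*H (v(H) = 6*(30*H) = 180*H)
1/(v(M(-4, -5)) + g) = 1/(180*(-5 - 5) - 13410) = 1/(180*(-10) - 13410) = 1/(-1800 - 13410) = 1/(-15210) = -1/15210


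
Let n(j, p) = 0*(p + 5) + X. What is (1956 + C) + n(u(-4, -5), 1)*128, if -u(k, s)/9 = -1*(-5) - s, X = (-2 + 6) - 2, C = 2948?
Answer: 5160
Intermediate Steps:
X = 2 (X = 4 - 2 = 2)
u(k, s) = -45 + 9*s (u(k, s) = -9*(-1*(-5) - s) = -9*(5 - s) = -45 + 9*s)
n(j, p) = 2 (n(j, p) = 0*(p + 5) + 2 = 0*(5 + p) + 2 = 0 + 2 = 2)
(1956 + C) + n(u(-4, -5), 1)*128 = (1956 + 2948) + 2*128 = 4904 + 256 = 5160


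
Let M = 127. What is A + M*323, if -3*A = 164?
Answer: 122899/3 ≈ 40966.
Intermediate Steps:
A = -164/3 (A = -⅓*164 = -164/3 ≈ -54.667)
A + M*323 = -164/3 + 127*323 = -164/3 + 41021 = 122899/3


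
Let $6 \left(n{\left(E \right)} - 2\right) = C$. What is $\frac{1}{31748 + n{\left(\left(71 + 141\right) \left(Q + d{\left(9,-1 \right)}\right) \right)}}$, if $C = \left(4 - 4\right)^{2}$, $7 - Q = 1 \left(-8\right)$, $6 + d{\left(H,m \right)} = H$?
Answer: $\frac{1}{31750} \approx 3.1496 \cdot 10^{-5}$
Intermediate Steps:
$d{\left(H,m \right)} = -6 + H$
$Q = 15$ ($Q = 7 - 1 \left(-8\right) = 7 - -8 = 7 + 8 = 15$)
$C = 0$ ($C = 0^{2} = 0$)
$n{\left(E \right)} = 2$ ($n{\left(E \right)} = 2 + \frac{1}{6} \cdot 0 = 2 + 0 = 2$)
$\frac{1}{31748 + n{\left(\left(71 + 141\right) \left(Q + d{\left(9,-1 \right)}\right) \right)}} = \frac{1}{31748 + 2} = \frac{1}{31750}$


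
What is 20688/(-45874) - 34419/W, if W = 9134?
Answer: -883950699/209506558 ≈ -4.2192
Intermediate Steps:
20688/(-45874) - 34419/W = 20688/(-45874) - 34419/9134 = 20688*(-1/45874) - 34419*1/9134 = -10344/22937 - 34419/9134 = -883950699/209506558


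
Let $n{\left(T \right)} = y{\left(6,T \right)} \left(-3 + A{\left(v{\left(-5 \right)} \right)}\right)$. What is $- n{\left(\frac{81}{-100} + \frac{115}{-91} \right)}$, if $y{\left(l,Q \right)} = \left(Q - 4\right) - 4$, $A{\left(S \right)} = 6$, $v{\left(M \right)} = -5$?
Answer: $\frac{275013}{9100} \approx 30.221$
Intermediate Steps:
$y{\left(l,Q \right)} = -8 + Q$ ($y{\left(l,Q \right)} = \left(-4 + Q\right) - 4 = -8 + Q$)
$n{\left(T \right)} = -24 + 3 T$ ($n{\left(T \right)} = \left(-8 + T\right) \left(-3 + 6\right) = \left(-8 + T\right) 3 = -24 + 3 T$)
$- n{\left(\frac{81}{-100} + \frac{115}{-91} \right)} = - (-24 + 3 \left(\frac{81}{-100} + \frac{115}{-91}\right)) = - (-24 + 3 \left(81 \left(- \frac{1}{100}\right) + 115 \left(- \frac{1}{91}\right)\right)) = - (-24 + 3 \left(- \frac{81}{100} - \frac{115}{91}\right)) = - (-24 + 3 \left(- \frac{18871}{9100}\right)) = - (-24 - \frac{56613}{9100}) = \left(-1\right) \left(- \frac{275013}{9100}\right) = \frac{275013}{9100}$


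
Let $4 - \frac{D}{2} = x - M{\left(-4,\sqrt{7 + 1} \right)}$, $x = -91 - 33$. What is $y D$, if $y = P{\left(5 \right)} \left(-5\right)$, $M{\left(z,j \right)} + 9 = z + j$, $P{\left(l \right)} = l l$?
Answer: $-28750 - 500 \sqrt{2} \approx -29457.0$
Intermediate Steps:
$x = -124$
$P{\left(l \right)} = l^{2}$
$M{\left(z,j \right)} = -9 + j + z$ ($M{\left(z,j \right)} = -9 + \left(z + j\right) = -9 + \left(j + z\right) = -9 + j + z$)
$D = 230 + 4 \sqrt{2}$ ($D = 8 - 2 \left(-124 - \left(-9 + \sqrt{7 + 1} - 4\right)\right) = 8 - 2 \left(-124 - \left(-9 + \sqrt{8} - 4\right)\right) = 8 - 2 \left(-124 - \left(-9 + 2 \sqrt{2} - 4\right)\right) = 8 - 2 \left(-124 - \left(-13 + 2 \sqrt{2}\right)\right) = 8 - 2 \left(-124 + \left(13 - 2 \sqrt{2}\right)\right) = 8 - 2 \left(-111 - 2 \sqrt{2}\right) = 8 + \left(222 + 4 \sqrt{2}\right) = 230 + 4 \sqrt{2} \approx 235.66$)
$y = -125$ ($y = 5^{2} \left(-5\right) = 25 \left(-5\right) = -125$)
$y D = - 125 \left(230 + 4 \sqrt{2}\right) = -28750 - 500 \sqrt{2}$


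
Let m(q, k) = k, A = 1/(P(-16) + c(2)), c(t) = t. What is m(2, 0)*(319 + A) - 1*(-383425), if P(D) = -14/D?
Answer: 383425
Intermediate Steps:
A = 8/23 (A = 1/(-14/(-16) + 2) = 1/(-14*(-1/16) + 2) = 1/(7/8 + 2) = 1/(23/8) = 8/23 ≈ 0.34783)
m(2, 0)*(319 + A) - 1*(-383425) = 0*(319 + 8/23) - 1*(-383425) = 0*(7345/23) + 383425 = 0 + 383425 = 383425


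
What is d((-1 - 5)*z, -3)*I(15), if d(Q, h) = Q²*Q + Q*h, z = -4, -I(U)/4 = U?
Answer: -825120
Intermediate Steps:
I(U) = -4*U
d(Q, h) = Q³ + Q*h
d((-1 - 5)*z, -3)*I(15) = (((-1 - 5)*(-4))*(-3 + ((-1 - 5)*(-4))²))*(-4*15) = ((-6*(-4))*(-3 + (-6*(-4))²))*(-60) = (24*(-3 + 24²))*(-60) = (24*(-3 + 576))*(-60) = (24*573)*(-60) = 13752*(-60) = -825120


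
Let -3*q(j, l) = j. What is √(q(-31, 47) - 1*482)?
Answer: I*√4245/3 ≈ 21.718*I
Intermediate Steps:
q(j, l) = -j/3
√(q(-31, 47) - 1*482) = √(-⅓*(-31) - 1*482) = √(31/3 - 482) = √(-1415/3) = I*√4245/3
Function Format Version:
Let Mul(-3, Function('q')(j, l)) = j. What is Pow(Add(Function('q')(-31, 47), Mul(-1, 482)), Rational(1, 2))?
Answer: Mul(Rational(1, 3), I, Pow(4245, Rational(1, 2))) ≈ Mul(21.718, I)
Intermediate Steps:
Function('q')(j, l) = Mul(Rational(-1, 3), j)
Pow(Add(Function('q')(-31, 47), Mul(-1, 482)), Rational(1, 2)) = Pow(Add(Mul(Rational(-1, 3), -31), Mul(-1, 482)), Rational(1, 2)) = Pow(Add(Rational(31, 3), -482), Rational(1, 2)) = Pow(Rational(-1415, 3), Rational(1, 2)) = Mul(Rational(1, 3), I, Pow(4245, Rational(1, 2)))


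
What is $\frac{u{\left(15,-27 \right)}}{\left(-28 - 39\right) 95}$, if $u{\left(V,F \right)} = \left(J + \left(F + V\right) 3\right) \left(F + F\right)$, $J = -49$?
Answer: $- \frac{918}{1273} \approx -0.72113$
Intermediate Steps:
$u{\left(V,F \right)} = 2 F \left(-49 + 3 F + 3 V\right)$ ($u{\left(V,F \right)} = \left(-49 + \left(F + V\right) 3\right) \left(F + F\right) = \left(-49 + \left(3 F + 3 V\right)\right) 2 F = \left(-49 + 3 F + 3 V\right) 2 F = 2 F \left(-49 + 3 F + 3 V\right)$)
$\frac{u{\left(15,-27 \right)}}{\left(-28 - 39\right) 95} = \frac{2 \left(-27\right) \left(-49 + 3 \left(-27\right) + 3 \cdot 15\right)}{\left(-28 - 39\right) 95} = \frac{2 \left(-27\right) \left(-49 - 81 + 45\right)}{\left(-28 - 39\right) 95} = \frac{2 \left(-27\right) \left(-85\right)}{\left(-67\right) 95} = \frac{4590}{-6365} = 4590 \left(- \frac{1}{6365}\right) = - \frac{918}{1273}$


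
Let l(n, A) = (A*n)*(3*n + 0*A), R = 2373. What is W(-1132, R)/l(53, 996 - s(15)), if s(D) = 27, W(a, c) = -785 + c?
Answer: 1588/8165763 ≈ 0.00019447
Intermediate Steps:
l(n, A) = 3*A*n² (l(n, A) = (A*n)*(3*n + 0) = (A*n)*(3*n) = 3*A*n²)
W(-1132, R)/l(53, 996 - s(15)) = (-785 + 2373)/((3*(996 - 1*27)*53²)) = 1588/((3*(996 - 27)*2809)) = 1588/((3*969*2809)) = 1588/8165763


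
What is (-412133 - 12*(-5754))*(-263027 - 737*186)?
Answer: 137271396265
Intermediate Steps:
(-412133 - 12*(-5754))*(-263027 - 737*186) = (-412133 + 69048)*(-263027 - 137082) = -343085*(-400109) = 137271396265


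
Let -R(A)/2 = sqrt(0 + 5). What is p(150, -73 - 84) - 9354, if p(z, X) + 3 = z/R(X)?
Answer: -9357 - 15*sqrt(5) ≈ -9390.5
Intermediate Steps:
R(A) = -2*sqrt(5) (R(A) = -2*sqrt(0 + 5) = -2*sqrt(5))
p(z, X) = -3 - z*sqrt(5)/10 (p(z, X) = -3 + z/((-2*sqrt(5))) = -3 + z*(-sqrt(5)/10) = -3 - z*sqrt(5)/10)
p(150, -73 - 84) - 9354 = (-3 - 1/10*150*sqrt(5)) - 9354 = (-3 - 15*sqrt(5)) - 9354 = -9357 - 15*sqrt(5)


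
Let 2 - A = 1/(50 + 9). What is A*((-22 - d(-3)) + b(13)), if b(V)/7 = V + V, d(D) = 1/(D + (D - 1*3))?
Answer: 18733/59 ≈ 317.51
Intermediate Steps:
d(D) = 1/(-3 + 2*D) (d(D) = 1/(D + (D - 3)) = 1/(D + (-3 + D)) = 1/(-3 + 2*D))
b(V) = 14*V (b(V) = 7*(V + V) = 7*(2*V) = 14*V)
A = 117/59 (A = 2 - 1/(50 + 9) = 2 - 1/59 = 117/59 ≈ 1.9831)
A*((-22 - d(-3)) + b(13)) = 117*((-22 - 1/(-3 + 2*(-3))) + 14*13)/59 = 117*((-22 - 1/(-3 - 6)) + 182)/59 = 117*((-22 - 1/(-9)) + 182)/59 = 117*((-22 - 1*(-⅑)) + 182)/59 = 117*((-22 + ⅑) + 182)/59 = 117*(-197/9 + 182)/59 = (117/59)*(1441/9) = 18733/59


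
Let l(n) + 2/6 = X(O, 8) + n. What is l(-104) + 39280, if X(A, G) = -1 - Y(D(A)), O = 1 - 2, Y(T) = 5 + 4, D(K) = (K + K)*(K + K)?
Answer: 117497/3 ≈ 39166.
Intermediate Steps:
D(K) = 4*K² (D(K) = (2*K)*(2*K) = 4*K²)
Y(T) = 9
O = -1
X(A, G) = -10 (X(A, G) = -1 - 1*9 = -1 - 9 = -10)
l(n) = -31/3 + n (l(n) = -⅓ + (-10 + n) = -31/3 + n)
l(-104) + 39280 = (-31/3 - 104) + 39280 = -343/3 + 39280 = 117497/3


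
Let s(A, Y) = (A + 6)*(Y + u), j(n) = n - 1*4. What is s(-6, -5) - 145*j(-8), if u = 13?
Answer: 1740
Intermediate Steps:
j(n) = -4 + n (j(n) = n - 4 = -4 + n)
s(A, Y) = (6 + A)*(13 + Y) (s(A, Y) = (A + 6)*(Y + 13) = (6 + A)*(13 + Y))
s(-6, -5) - 145*j(-8) = (78 + 6*(-5) + 13*(-6) - 6*(-5)) - 145*(-4 - 8) = (78 - 30 - 78 + 30) - 145*(-12) = 0 + 1740 = 1740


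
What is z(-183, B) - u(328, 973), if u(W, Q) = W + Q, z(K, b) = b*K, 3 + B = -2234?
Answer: 408070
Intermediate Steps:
B = -2237 (B = -3 - 2234 = -2237)
z(K, b) = K*b
u(W, Q) = Q + W
z(-183, B) - u(328, 973) = -183*(-2237) - (973 + 328) = 409371 - 1*1301 = 409371 - 1301 = 408070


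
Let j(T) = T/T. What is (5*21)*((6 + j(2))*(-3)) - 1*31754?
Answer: -33959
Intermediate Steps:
j(T) = 1
(5*21)*((6 + j(2))*(-3)) - 1*31754 = (5*21)*((6 + 1)*(-3)) - 1*31754 = 105*(7*(-3)) - 31754 = 105*(-21) - 31754 = -2205 - 31754 = -33959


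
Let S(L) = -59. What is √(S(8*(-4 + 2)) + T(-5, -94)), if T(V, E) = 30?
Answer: I*√29 ≈ 5.3852*I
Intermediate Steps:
√(S(8*(-4 + 2)) + T(-5, -94)) = √(-59 + 30) = √(-29) = I*√29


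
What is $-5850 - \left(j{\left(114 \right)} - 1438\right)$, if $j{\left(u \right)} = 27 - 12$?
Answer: $-4427$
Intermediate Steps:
$j{\left(u \right)} = 15$ ($j{\left(u \right)} = 27 - 12 = 15$)
$-5850 - \left(j{\left(114 \right)} - 1438\right) = -5850 - \left(15 - 1438\right) = -5850 - -1423 = -5850 + 1423 = -4427$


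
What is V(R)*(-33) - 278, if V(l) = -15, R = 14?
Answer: 217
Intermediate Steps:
V(R)*(-33) - 278 = -15*(-33) - 278 = 495 - 278 = 217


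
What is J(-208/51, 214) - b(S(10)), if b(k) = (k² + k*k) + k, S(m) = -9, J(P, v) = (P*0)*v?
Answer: -153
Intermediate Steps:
J(P, v) = 0 (J(P, v) = 0*v = 0)
b(k) = k + 2*k² (b(k) = (k² + k²) + k = 2*k² + k = k + 2*k²)
J(-208/51, 214) - b(S(10)) = 0 - (-9)*(1 + 2*(-9)) = 0 - (-9)*(1 - 18) = 0 - (-9)*(-17) = 0 - 1*153 = 0 - 153 = -153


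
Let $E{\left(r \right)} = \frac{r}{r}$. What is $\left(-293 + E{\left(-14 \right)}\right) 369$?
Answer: $-107748$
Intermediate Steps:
$E{\left(r \right)} = 1$
$\left(-293 + E{\left(-14 \right)}\right) 369 = \left(-293 + 1\right) 369 = \left(-292\right) 369 = -107748$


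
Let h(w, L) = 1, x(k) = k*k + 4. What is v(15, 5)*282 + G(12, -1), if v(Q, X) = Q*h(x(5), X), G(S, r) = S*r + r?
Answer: 4217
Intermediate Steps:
x(k) = 4 + k² (x(k) = k² + 4 = 4 + k²)
G(S, r) = r + S*r
v(Q, X) = Q (v(Q, X) = Q*1 = Q)
v(15, 5)*282 + G(12, -1) = 15*282 - (1 + 12) = 4230 - 1*13 = 4230 - 13 = 4217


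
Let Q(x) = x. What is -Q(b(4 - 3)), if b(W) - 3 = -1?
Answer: -2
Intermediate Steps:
b(W) = 2 (b(W) = 3 - 1 = 2)
-Q(b(4 - 3)) = -1*2 = -2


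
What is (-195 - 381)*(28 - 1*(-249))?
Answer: -159552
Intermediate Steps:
(-195 - 381)*(28 - 1*(-249)) = -576*(28 + 249) = -576*277 = -159552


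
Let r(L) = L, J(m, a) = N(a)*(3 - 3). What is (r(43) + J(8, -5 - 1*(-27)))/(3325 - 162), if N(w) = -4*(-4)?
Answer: 43/3163 ≈ 0.013595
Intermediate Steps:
N(w) = 16
J(m, a) = 0 (J(m, a) = 16*(3 - 3) = 16*0 = 0)
(r(43) + J(8, -5 - 1*(-27)))/(3325 - 162) = (43 + 0)/(3325 - 162) = 43/3163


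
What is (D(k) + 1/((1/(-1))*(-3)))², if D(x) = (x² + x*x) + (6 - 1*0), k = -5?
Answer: 28561/9 ≈ 3173.4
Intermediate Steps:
D(x) = 6 + 2*x² (D(x) = (x² + x²) + (6 + 0) = 2*x² + 6 = 6 + 2*x²)
(D(k) + 1/((1/(-1))*(-3)))² = ((6 + 2*(-5)²) + 1/((1/(-1))*(-3)))² = ((6 + 2*25) + 1/((1*(-1))*(-3)))² = ((6 + 50) + 1/(-1*(-3)))² = (56 + 1/3)² = (56 + ⅓)² = (169/3)² = 28561/9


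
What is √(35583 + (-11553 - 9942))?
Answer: 2*√3522 ≈ 118.69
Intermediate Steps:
√(35583 + (-11553 - 9942)) = √(35583 - 21495) = √14088 = 2*√3522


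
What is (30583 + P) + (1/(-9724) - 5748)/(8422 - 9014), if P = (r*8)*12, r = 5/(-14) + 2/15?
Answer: 6159529291379/201481280 ≈ 30571.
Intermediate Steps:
r = -47/210 (r = 5*(-1/14) + 2*(1/15) = -5/14 + 2/15 = -47/210 ≈ -0.22381)
P = -752/35 (P = -47/210*8*12 = -188/105*12 = -752/35 ≈ -21.486)
(30583 + P) + (1/(-9724) - 5748)/(8422 - 9014) = (30583 - 752/35) + (1/(-9724) - 5748)/(8422 - 9014) = 1069653/35 + (-1/9724 - 5748)/(-592) = 1069653/35 - 55893553/9724*(-1/592) = 1069653/35 + 55893553/5756608 = 6159529291379/201481280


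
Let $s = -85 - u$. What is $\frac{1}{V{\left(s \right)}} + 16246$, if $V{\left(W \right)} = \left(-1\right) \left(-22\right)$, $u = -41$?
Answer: $\frac{357413}{22} \approx 16246.0$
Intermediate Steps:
$s = -44$ ($s = -85 - -41 = -85 + 41 = -44$)
$V{\left(W \right)} = 22$
$\frac{1}{V{\left(s \right)}} + 16246 = \frac{1}{22} + 16246 = \frac{357413}{22}$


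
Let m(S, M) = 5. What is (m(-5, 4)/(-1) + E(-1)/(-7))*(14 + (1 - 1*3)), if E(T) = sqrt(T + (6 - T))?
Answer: -60 - 12*sqrt(6)/7 ≈ -64.199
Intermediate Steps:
E(T) = sqrt(6)
(m(-5, 4)/(-1) + E(-1)/(-7))*(14 + (1 - 1*3)) = (5/(-1) + sqrt(6)/(-7))*(14 + (1 - 1*3)) = (5*(-1) + sqrt(6)*(-1/7))*(14 + (1 - 3)) = (-5 - sqrt(6)/7)*(14 - 2) = (-5 - sqrt(6)/7)*12 = -60 - 12*sqrt(6)/7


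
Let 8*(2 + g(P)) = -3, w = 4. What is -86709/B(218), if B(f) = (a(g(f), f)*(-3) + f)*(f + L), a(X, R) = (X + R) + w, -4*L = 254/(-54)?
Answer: 74916576/83487617 ≈ 0.89734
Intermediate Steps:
L = 127/108 (L = -127/(2*(-54)) = -127*(-1)/(2*54) = -1/4*(-127/27) = 127/108 ≈ 1.1759)
g(P) = -19/8 (g(P) = -2 + (1/8)*(-3) = -2 - 3/8 = -19/8)
a(X, R) = 4 + R + X (a(X, R) = (X + R) + 4 = (R + X) + 4 = 4 + R + X)
B(f) = (-39/8 - 2*f)*(127/108 + f) (B(f) = ((4 + f - 19/8)*(-3) + f)*(f + 127/108) = ((13/8 + f)*(-3) + f)*(127/108 + f) = ((-39/8 - 3*f) + f)*(127/108 + f) = (-39/8 - 2*f)*(127/108 + f))
-86709/B(218) = -86709/(-1651/288 - 2*218**2 - 1561/216*218) = -86709/(-1651/288 - 2*47524 - 170149/108) = -86709/(-1651/288 - 95048 - 170149/108) = -86709/(-83487617/864) = -86709*(-864/83487617) = 74916576/83487617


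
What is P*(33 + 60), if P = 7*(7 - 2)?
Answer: 3255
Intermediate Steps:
P = 35 (P = 7*5 = 35)
P*(33 + 60) = 35*(33 + 60) = 35*93 = 3255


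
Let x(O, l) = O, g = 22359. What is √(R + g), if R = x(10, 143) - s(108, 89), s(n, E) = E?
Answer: 2*√5570 ≈ 149.26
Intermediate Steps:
R = -79 (R = 10 - 1*89 = 10 - 89 = -79)
√(R + g) = √(-79 + 22359) = √22280 = 2*√5570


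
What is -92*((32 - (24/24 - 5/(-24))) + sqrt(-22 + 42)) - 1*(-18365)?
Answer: 93193/6 - 184*sqrt(5) ≈ 15121.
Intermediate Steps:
-92*((32 - (24/24 - 5/(-24))) + sqrt(-22 + 42)) - 1*(-18365) = -92*((32 - (24*(1/24) - 5*(-1/24))) + sqrt(20)) + 18365 = -92*((32 - (1 + 5/24)) + 2*sqrt(5)) + 18365 = -92*((32 - 1*29/24) + 2*sqrt(5)) + 18365 = -92*((32 - 29/24) + 2*sqrt(5)) + 18365 = -92*(739/24 + 2*sqrt(5)) + 18365 = (-16997/6 - 184*sqrt(5)) + 18365 = 93193/6 - 184*sqrt(5)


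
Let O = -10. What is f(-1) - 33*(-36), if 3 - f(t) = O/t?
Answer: 1181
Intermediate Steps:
f(t) = 3 + 10/t (f(t) = 3 - (-10)/t = 3 + 10/t)
f(-1) - 33*(-36) = (3 + 10/(-1)) - 33*(-36) = (3 + 10*(-1)) + 1188 = (3 - 10) + 1188 = -7 + 1188 = 1181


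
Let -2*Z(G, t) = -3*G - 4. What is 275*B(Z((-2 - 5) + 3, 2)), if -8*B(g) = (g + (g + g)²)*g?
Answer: 8250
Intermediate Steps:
Z(G, t) = 2 + 3*G/2 (Z(G, t) = -(-3*G - 4)/2 = -(-4 - 3*G)/2 = 2 + 3*G/2)
B(g) = -g*(g + 4*g²)/8 (B(g) = -(g + (g + g)²)*g/8 = -(g + (2*g)²)*g/8 = -(g + 4*g²)*g/8 = -g*(g + 4*g²)/8)
275*B(Z((-2 - 5) + 3, 2)) = 275*((2 + 3*((-2 - 5) + 3)/2)²*(-1 - 4*(2 + 3*((-2 - 5) + 3)/2))/8) = 275*((2 + 3*(-7 + 3)/2)²*(-1 - 4*(2 + 3*(-7 + 3)/2))/8) = 275*((2 + (3/2)*(-4))²*(-1 - 4*(2 + (3/2)*(-4)))/8) = 275*((2 - 6)²*(-1 - 4*(2 - 6))/8) = 275*((⅛)*(-4)²*(-1 - 4*(-4))) = 275*((⅛)*16*(-1 + 16)) = 275*((⅛)*16*15) = 275*30 = 8250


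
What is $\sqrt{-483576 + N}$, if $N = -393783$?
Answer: $i \sqrt{877359} \approx 936.67 i$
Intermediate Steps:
$\sqrt{-483576 + N} = \sqrt{-483576 - 393783} = \sqrt{-877359} = i \sqrt{877359}$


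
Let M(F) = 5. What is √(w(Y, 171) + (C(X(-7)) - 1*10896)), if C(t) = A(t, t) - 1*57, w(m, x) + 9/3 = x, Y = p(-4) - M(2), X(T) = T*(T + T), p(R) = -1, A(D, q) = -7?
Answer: 2*I*√2698 ≈ 103.88*I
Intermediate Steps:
X(T) = 2*T² (X(T) = T*(2*T) = 2*T²)
Y = -6 (Y = -1 - 1*5 = -1 - 5 = -6)
w(m, x) = -3 + x
C(t) = -64 (C(t) = -7 - 1*57 = -7 - 57 = -64)
√(w(Y, 171) + (C(X(-7)) - 1*10896)) = √((-3 + 171) + (-64 - 1*10896)) = √(168 + (-64 - 10896)) = √(168 - 10960) = √(-10792) = 2*I*√2698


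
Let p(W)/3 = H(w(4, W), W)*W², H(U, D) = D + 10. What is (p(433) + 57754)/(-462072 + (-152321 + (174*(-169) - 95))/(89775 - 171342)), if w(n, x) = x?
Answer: -20328995205045/37689645002 ≈ -539.38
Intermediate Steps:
H(U, D) = 10 + D
p(W) = 3*W²*(10 + W) (p(W) = 3*((10 + W)*W²) = 3*(W²*(10 + W)) = 3*W²*(10 + W))
(p(433) + 57754)/(-462072 + (-152321 + (174*(-169) - 95))/(89775 - 171342)) = (3*433²*(10 + 433) + 57754)/(-462072 + (-152321 + (174*(-169) - 95))/(89775 - 171342)) = (3*187489*443 + 57754)/(-462072 + (-152321 + (-29406 - 95))/(-81567)) = (249172881 + 57754)/(-462072 + (-152321 - 29501)*(-1/81567)) = 249230635/(-462072 - 181822*(-1/81567)) = 249230635/(-462072 + 181822/81567) = 249230635/(-37689645002/81567) = 249230635*(-81567/37689645002) = -20328995205045/37689645002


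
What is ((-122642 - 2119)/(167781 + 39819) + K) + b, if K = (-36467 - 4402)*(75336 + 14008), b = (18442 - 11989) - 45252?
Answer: -252679560503587/69200 ≈ -3.6514e+9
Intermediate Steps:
b = -38799 (b = 6453 - 45252 = -38799)
K = -3651399936 (K = -40869*89344 = -3651399936)
((-122642 - 2119)/(167781 + 39819) + K) + b = ((-122642 - 2119)/(167781 + 39819) - 3651399936) - 38799 = (-124761/207600 - 3651399936) - 38799 = (-124761*1/207600 - 3651399936) - 38799 = (-41587/69200 - 3651399936) - 38799 = -252676875612787/69200 - 38799 = -252679560503587/69200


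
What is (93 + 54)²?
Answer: 21609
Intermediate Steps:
(93 + 54)² = 147² = 21609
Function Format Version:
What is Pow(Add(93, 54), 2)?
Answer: 21609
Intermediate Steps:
Pow(Add(93, 54), 2) = Pow(147, 2) = 21609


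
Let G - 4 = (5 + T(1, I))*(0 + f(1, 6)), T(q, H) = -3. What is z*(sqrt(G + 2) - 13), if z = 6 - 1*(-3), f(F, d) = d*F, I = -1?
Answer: -117 + 27*sqrt(2) ≈ -78.816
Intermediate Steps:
f(F, d) = F*d
z = 9 (z = 6 + 3 = 9)
G = 16 (G = 4 + (5 - 3)*(0 + 1*6) = 4 + 2*(0 + 6) = 4 + 2*6 = 4 + 12 = 16)
z*(sqrt(G + 2) - 13) = 9*(sqrt(16 + 2) - 13) = 9*(sqrt(18) - 13) = 9*(3*sqrt(2) - 13) = 9*(-13 + 3*sqrt(2)) = -117 + 27*sqrt(2)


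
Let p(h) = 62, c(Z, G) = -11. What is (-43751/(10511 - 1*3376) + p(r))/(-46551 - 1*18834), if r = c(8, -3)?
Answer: -44291/51835775 ≈ -0.00085445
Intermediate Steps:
r = -11
(-43751/(10511 - 1*3376) + p(r))/(-46551 - 1*18834) = (-43751/(10511 - 1*3376) + 62)/(-46551 - 1*18834) = (-43751/(10511 - 3376) + 62)/(-46551 - 18834) = (-43751/7135 + 62)/(-65385) = (-43751*1/7135 + 62)*(-1/65385) = (-43751/7135 + 62)*(-1/65385) = (398619/7135)*(-1/65385) = -44291/51835775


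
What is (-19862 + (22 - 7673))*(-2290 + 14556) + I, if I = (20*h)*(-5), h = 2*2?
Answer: -337474858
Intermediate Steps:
h = 4
I = -400 (I = (20*4)*(-5) = 80*(-5) = -400)
(-19862 + (22 - 7673))*(-2290 + 14556) + I = (-19862 + (22 - 7673))*(-2290 + 14556) - 400 = (-19862 - 7651)*12266 - 400 = -27513*12266 - 400 = -337474458 - 400 = -337474858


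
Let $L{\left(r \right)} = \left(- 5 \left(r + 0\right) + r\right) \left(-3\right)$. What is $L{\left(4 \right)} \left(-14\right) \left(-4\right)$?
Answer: $2688$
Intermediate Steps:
$L{\left(r \right)} = 12 r$ ($L{\left(r \right)} = \left(- 5 r + r\right) \left(-3\right) = - 4 r \left(-3\right) = 12 r$)
$L{\left(4 \right)} \left(-14\right) \left(-4\right) = 12 \cdot 4 \left(-14\right) \left(-4\right) = 48 \left(-14\right) \left(-4\right) = \left(-672\right) \left(-4\right) = 2688$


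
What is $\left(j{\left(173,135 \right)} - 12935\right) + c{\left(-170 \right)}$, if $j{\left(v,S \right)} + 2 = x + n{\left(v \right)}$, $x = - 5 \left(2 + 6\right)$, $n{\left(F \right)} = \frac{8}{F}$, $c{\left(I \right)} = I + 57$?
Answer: $- \frac{2264562}{173} \approx -13090.0$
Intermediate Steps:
$c{\left(I \right)} = 57 + I$
$x = -40$ ($x = \left(-5\right) 8 = -40$)
$j{\left(v,S \right)} = -42 + \frac{8}{v}$ ($j{\left(v,S \right)} = -2 - \left(40 - \frac{8}{v}\right) = -42 + \frac{8}{v}$)
$\left(j{\left(173,135 \right)} - 12935\right) + c{\left(-170 \right)} = \left(\left(-42 + \frac{8}{173}\right) - 12935\right) + \left(57 - 170\right) = \left(\left(-42 + 8 \cdot \frac{1}{173}\right) - 12935\right) - 113 = \left(\left(-42 + \frac{8}{173}\right) - 12935\right) - 113 = \left(- \frac{7258}{173} - 12935\right) - 113 = - \frac{2245013}{173} - 113 = - \frac{2264562}{173}$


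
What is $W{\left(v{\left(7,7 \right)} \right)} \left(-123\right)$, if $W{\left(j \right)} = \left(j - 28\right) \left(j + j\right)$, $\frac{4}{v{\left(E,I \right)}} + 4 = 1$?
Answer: $- \frac{28864}{3} \approx -9621.3$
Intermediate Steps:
$v{\left(E,I \right)} = - \frac{4}{3}$ ($v{\left(E,I \right)} = \frac{4}{-4 + 1} = \frac{4}{-3} = 4 \left(- \frac{1}{3}\right) = - \frac{4}{3}$)
$W{\left(j \right)} = 2 j \left(-28 + j\right)$ ($W{\left(j \right)} = \left(-28 + j\right) 2 j = 2 j \left(-28 + j\right)$)
$W{\left(v{\left(7,7 \right)} \right)} \left(-123\right) = 2 \left(- \frac{4}{3}\right) \left(-28 - \frac{4}{3}\right) \left(-123\right) = 2 \left(- \frac{4}{3}\right) \left(- \frac{88}{3}\right) \left(-123\right) = \frac{704}{9} \left(-123\right) = - \frac{28864}{3}$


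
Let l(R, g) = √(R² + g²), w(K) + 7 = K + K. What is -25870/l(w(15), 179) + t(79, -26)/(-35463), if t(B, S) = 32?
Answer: -32/35463 - 2587*√32570/3257 ≈ -143.35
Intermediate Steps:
w(K) = -7 + 2*K (w(K) = -7 + (K + K) = -7 + 2*K)
-25870/l(w(15), 179) + t(79, -26)/(-35463) = -25870/√((-7 + 2*15)² + 179²) + 32/(-35463) = -25870/√((-7 + 30)² + 32041) + 32*(-1/35463) = -25870/√(23² + 32041) - 32/35463 = -25870/√(529 + 32041) - 32/35463 = -25870*√32570/32570 - 32/35463 = -2587*√32570/3257 - 32/35463 = -32/35463 - 2587*√32570/3257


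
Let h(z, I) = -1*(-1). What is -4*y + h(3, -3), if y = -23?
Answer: 93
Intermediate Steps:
h(z, I) = 1
-4*y + h(3, -3) = -4*(-23) + 1 = 92 + 1 = 93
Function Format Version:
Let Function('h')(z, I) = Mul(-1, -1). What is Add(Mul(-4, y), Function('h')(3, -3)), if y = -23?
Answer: 93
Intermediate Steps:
Function('h')(z, I) = 1
Add(Mul(-4, y), Function('h')(3, -3)) = Add(Mul(-4, -23), 1) = Add(92, 1) = 93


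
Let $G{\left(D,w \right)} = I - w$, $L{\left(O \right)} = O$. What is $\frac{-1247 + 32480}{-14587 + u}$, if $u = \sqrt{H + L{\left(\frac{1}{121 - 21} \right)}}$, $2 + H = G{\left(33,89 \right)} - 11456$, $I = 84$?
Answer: $- \frac{15186525700}{7093067733} - \frac{104110 i \sqrt{1146299}}{7093067733} \approx -2.141 - 0.015715 i$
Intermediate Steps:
$G{\left(D,w \right)} = 84 - w$
$H = -11463$ ($H = -2 + \left(\left(84 - 89\right) - 11456\right) = -2 - 11461 = -11463$)
$u = \frac{i \sqrt{1146299}}{10}$ ($u = \sqrt{-11463 + \frac{1}{121 - 21}} = \sqrt{-11463 + \frac{1}{100}} = \sqrt{- \frac{1146299}{100}} = \frac{i \sqrt{1146299}}{10} \approx 107.07 i$)
$\frac{-1247 + 32480}{-14587 + u} = \frac{-1247 + 32480}{-14587 + \frac{i \sqrt{1146299}}{10}} = \frac{31233}{-14587 + \frac{i \sqrt{1146299}}{10}}$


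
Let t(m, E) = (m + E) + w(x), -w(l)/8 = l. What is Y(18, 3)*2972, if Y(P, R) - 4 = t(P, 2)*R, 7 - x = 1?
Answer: -237760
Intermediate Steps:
x = 6 (x = 7 - 1*1 = 7 - 1 = 6)
w(l) = -8*l
t(m, E) = -48 + E + m (t(m, E) = (m + E) - 8*6 = (E + m) - 48 = -48 + E + m)
Y(P, R) = 4 + R*(-46 + P) (Y(P, R) = 4 + (-48 + 2 + P)*R = 4 + (-46 + P)*R = 4 + R*(-46 + P))
Y(18, 3)*2972 = (4 + 3*(-46 + 18))*2972 = (4 + 3*(-28))*2972 = (4 - 84)*2972 = -80*2972 = -237760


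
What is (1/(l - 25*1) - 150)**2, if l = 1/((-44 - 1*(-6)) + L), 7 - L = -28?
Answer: 130028409/5776 ≈ 22512.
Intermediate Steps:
L = 35 (L = 7 - 1*(-28) = 7 + 28 = 35)
l = -1/3 (l = 1/((-44 - 1*(-6)) + 35) = 1/((-44 + 6) + 35) = 1/(-38 + 35) = 1/(-3) = -1/3 ≈ -0.33333)
(1/(l - 25*1) - 150)**2 = (1/(-1/3 - 25*1) - 150)**2 = (1/(-1/3 - 25) - 150)**2 = (1/(-76/3) - 150)**2 = (-3/76 - 150)**2 = (-11403/76)**2 = 130028409/5776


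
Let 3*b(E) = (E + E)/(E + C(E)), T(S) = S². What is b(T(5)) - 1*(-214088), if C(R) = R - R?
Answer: 642266/3 ≈ 2.1409e+5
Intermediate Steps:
C(R) = 0
b(E) = ⅔ (b(E) = ((E + E)/(E + 0))/3 = ((2*E)/E)/3 = (⅓)*2 = ⅔)
b(T(5)) - 1*(-214088) = ⅔ - 1*(-214088) = ⅔ + 214088 = 642266/3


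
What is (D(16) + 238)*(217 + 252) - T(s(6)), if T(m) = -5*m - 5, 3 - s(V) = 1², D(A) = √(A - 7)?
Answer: 113044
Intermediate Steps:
D(A) = √(-7 + A)
s(V) = 2 (s(V) = 3 - 1*1² = 3 - 1*1 = 3 - 1 = 2)
T(m) = -5 - 5*m
(D(16) + 238)*(217 + 252) - T(s(6)) = (√(-7 + 16) + 238)*(217 + 252) - (-5 - 5*2) = (√9 + 238)*469 - (-5 - 10) = (3 + 238)*469 - 1*(-15) = 241*469 + 15 = 113029 + 15 = 113044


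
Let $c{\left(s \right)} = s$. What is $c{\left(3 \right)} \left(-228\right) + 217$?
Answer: $-467$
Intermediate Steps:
$c{\left(3 \right)} \left(-228\right) + 217 = 3 \left(-228\right) + 217 = -684 + 217 = -467$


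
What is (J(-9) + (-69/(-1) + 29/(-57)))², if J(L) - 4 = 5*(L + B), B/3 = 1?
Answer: 5866084/3249 ≈ 1805.5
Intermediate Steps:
B = 3 (B = 3*1 = 3)
J(L) = 19 + 5*L (J(L) = 4 + 5*(L + 3) = 4 + 5*(3 + L) = 4 + (15 + 5*L) = 19 + 5*L)
(J(-9) + (-69/(-1) + 29/(-57)))² = ((19 + 5*(-9)) + (-69/(-1) + 29/(-57)))² = ((19 - 45) + (-69*(-1) + 29*(-1/57)))² = (-26 + (69 - 29/57))² = (-26 + 3904/57)² = (2422/57)² = 5866084/3249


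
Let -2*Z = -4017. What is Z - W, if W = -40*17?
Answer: 5377/2 ≈ 2688.5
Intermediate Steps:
Z = 4017/2 (Z = -½*(-4017) = 4017/2 ≈ 2008.5)
W = -680
Z - W = 4017/2 - 1*(-680) = 4017/2 + 680 = 5377/2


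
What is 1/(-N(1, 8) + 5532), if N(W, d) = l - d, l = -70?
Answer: 1/5610 ≈ 0.00017825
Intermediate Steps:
N(W, d) = -70 - d
1/(-N(1, 8) + 5532) = 1/(-(-70 - 1*8) + 5532) = 1/(-(-70 - 8) + 5532) = 1/(-1*(-78) + 5532) = 1/(78 + 5532) = 1/5610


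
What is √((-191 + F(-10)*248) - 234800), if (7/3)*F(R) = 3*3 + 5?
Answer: I*√233503 ≈ 483.22*I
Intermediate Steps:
F(R) = 6 (F(R) = 3*(3*3 + 5)/7 = 3*(9 + 5)/7 = (3/7)*14 = 6)
√((-191 + F(-10)*248) - 234800) = √((-191 + 6*248) - 234800) = √((-191 + 1488) - 234800) = √(1297 - 234800) = √(-233503) = I*√233503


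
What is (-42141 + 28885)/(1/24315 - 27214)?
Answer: 322319640/661708409 ≈ 0.48710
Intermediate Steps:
(-42141 + 28885)/(1/24315 - 27214) = -13256/(1/24315 - 27214) = -13256/(-661708409/24315) = -13256*(-24315/661708409) = 322319640/661708409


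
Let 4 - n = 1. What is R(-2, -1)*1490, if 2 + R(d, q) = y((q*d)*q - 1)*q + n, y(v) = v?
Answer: 5960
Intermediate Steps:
n = 3 (n = 4 - 1*1 = 4 - 1 = 3)
R(d, q) = 1 + q*(-1 + d*q**2) (R(d, q) = -2 + (((q*d)*q - 1)*q + 3) = -2 + (((d*q)*q - 1)*q + 3) = -2 + ((d*q**2 - 1)*q + 3) = -2 + ((-1 + d*q**2)*q + 3) = -2 + (q*(-1 + d*q**2) + 3) = -2 + (3 + q*(-1 + d*q**2)) = 1 + q*(-1 + d*q**2))
R(-2, -1)*1490 = (1 - 1*(-1) - 2*(-1)**3)*1490 = (1 + 1 - 2*(-1))*1490 = (1 + 1 + 2)*1490 = 4*1490 = 5960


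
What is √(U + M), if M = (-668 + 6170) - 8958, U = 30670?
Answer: √27214 ≈ 164.97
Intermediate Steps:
M = -3456 (M = 5502 - 8958 = -3456)
√(U + M) = √(30670 - 3456) = √27214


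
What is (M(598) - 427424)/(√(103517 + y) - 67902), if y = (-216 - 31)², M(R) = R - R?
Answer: 4837157408/768419513 + 213712*√164526/2305258539 ≈ 6.3326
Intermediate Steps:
M(R) = 0
y = 61009 (y = (-247)² = 61009)
(M(598) - 427424)/(√(103517 + y) - 67902) = (0 - 427424)/(√(103517 + 61009) - 67902) = -427424/(√164526 - 67902) = -427424/(-67902 + √164526)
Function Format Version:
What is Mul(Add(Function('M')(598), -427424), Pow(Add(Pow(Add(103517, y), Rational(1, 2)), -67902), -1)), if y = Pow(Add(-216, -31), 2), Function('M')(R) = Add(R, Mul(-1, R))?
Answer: Add(Rational(4837157408, 768419513), Mul(Rational(213712, 2305258539), Pow(164526, Rational(1, 2)))) ≈ 6.3326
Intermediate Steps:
Function('M')(R) = 0
y = 61009 (y = Pow(-247, 2) = 61009)
Mul(Add(Function('M')(598), -427424), Pow(Add(Pow(Add(103517, y), Rational(1, 2)), -67902), -1)) = Mul(Add(0, -427424), Pow(Add(Pow(Add(103517, 61009), Rational(1, 2)), -67902), -1)) = Mul(-427424, Pow(Add(Pow(164526, Rational(1, 2)), -67902), -1)) = Mul(-427424, Pow(Add(-67902, Pow(164526, Rational(1, 2))), -1))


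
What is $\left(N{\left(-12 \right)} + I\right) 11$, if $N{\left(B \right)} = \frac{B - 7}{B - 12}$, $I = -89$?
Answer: $- \frac{23287}{24} \approx -970.29$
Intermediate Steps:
$N{\left(B \right)} = \frac{-7 + B}{-12 + B}$
$\left(N{\left(-12 \right)} + I\right) 11 = \left(\frac{-7 - 12}{-12 - 12} - 89\right) 11 = \left(\frac{1}{-24} \left(-19\right) - 89\right) 11 = \left(\left(- \frac{1}{24}\right) \left(-19\right) - 89\right) 11 = \left(\frac{19}{24} - 89\right) 11 = \left(- \frac{2117}{24}\right) 11 = - \frac{23287}{24}$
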